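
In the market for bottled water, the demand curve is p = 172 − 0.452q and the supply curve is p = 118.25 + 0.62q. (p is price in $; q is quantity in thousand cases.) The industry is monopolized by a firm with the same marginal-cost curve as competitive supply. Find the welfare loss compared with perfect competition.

Competitive equilibrium: 172 − 0.452q = 118.25 + 0.62q → q* = 50.1399, p* = 149.3368.
Marginal revenue: MR = 172 − 0.904q. Set MR = MC: 172 − 0.904q = 118.25 + 0.62q → q_m = 35.269.
Price p_m = 172 − 0.452·35.269 = 156.0584; MC(q_m) = 118.25 + 0.62·35.269 = 140.1168.
Competitive q* = 50.1399, so Δq = 14.8709; wedge = 156.0584 − 140.1168 = 15.9416.
DWL = ½ × 14.8709 × 15.9416 = $118.53 thousand.

$118.53 thousand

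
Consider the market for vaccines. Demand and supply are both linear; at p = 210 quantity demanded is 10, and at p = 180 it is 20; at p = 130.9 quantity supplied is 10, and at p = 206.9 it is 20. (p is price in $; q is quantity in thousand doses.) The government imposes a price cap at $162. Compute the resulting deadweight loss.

$60.20 thousand

Demand slope = (180 − 210)/(20 − 10) = −3, so p = 240 − 3q.
Supply slope = (206.9 − 130.9)/(20 − 10) = 7.6, so p = 54.9 + 7.6q.
Competitive equilibrium: 240 − 3q = 54.9 + 7.6q → q* = 17.4623, p* = 187.6132.
At the ceiling p = 162, quantity supplied = (162 − 54.9)/7.6 = 14.0921.
Willingness to pay at q' = 14.0921: 240 − 3·14.0921 = 197.7237.
Δq = 17.4623 − 14.0921 = 3.3702; wedge = 197.7237 − 162 = 35.7237.
The triangle = ½ × 3.3702 × 35.7237 = $60.20 thousand.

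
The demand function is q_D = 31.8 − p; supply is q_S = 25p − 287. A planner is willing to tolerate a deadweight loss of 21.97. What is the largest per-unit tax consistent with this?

In inverse form: demand p = 31.8 − q, supply p = 11.48 + 0.04q.
Competitive equilibrium: 31.8 − q = 11.48 + 0.04q → q* = 19.5385, p* = 12.2615.
A tax t gives Δq = t/1.04 and wedge t, so DWL = t²/2.08.
t²/2.08 = 21.97 → t² = 45.6976 → t = 6.76.

6.76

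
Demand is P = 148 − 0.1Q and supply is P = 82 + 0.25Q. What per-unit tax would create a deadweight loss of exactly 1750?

35

Competitive equilibrium: 148 − 0.1Q = 82 + 0.25Q → Q* = 188.5714, P* = 129.1429.
A tax t gives ΔQ = t/0.35 and wedge t, so DWL = t²/0.7.
t²/0.7 = 1750 → t² = 1225 → t = 35.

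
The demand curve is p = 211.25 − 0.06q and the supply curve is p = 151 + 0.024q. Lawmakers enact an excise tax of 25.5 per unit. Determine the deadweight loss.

Competitive equilibrium: 211.25 − 0.06q = 151 + 0.024q → q* = 717.2619, p* = 168.2143.
With the tax, the buyer price exceeds the seller price by 25.5: (211.25 − 0.06q) − (151 + 0.024q) = 25.5 → q' = 413.6905.
Δq = 717.2619 − 413.6905 = 303.5714; the wedge equals the tax, 25.5.
DWL = ½ × 303.5714 × 25.5 = 3870.54.

3870.54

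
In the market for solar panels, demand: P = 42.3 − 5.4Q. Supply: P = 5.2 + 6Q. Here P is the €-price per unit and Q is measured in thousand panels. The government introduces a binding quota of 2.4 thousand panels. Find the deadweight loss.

€4.16 thousand

Competitive equilibrium: 42.3 − 5.4Q = 5.2 + 6Q → Q* = 3.2544, P* = 24.7263.
At Q = 2.4: demand price = 42.3 − 5.4·2.4 = 29.34; supply price = 5.2 + 6·2.4 = 19.6.
ΔQ = 3.2544 − 2.4 = 0.8544; wedge = 29.34 − 19.6 = 9.74.
Deadweight loss = ½ × 0.8544 × 9.74 = €4.16 thousand.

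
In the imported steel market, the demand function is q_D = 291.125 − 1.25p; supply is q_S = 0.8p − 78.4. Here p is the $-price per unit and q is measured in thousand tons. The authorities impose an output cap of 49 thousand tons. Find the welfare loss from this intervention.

$289.46 thousand

In inverse form: demand p = 232.9 − 0.8q, supply p = 98 + 1.25q.
Competitive equilibrium: 232.9 − 0.8q = 98 + 1.25q → q* = 65.8049, p* = 180.2561.
At q = 49: demand price = 232.9 − 0.8·49 = 193.7; supply price = 98 + 1.25·49 = 159.25.
Δq = 65.8049 − 49 = 16.8049; wedge = 193.7 − 159.25 = 34.45.
Deadweight loss = ½ × 16.8049 × 34.45 = $289.46 thousand.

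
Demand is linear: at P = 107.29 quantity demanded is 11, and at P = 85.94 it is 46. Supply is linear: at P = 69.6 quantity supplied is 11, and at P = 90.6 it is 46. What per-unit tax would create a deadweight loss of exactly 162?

Demand slope = (85.94 − 107.29)/(46 − 11) = −0.61, so P = 114 − 0.61Q.
Supply slope = (90.6 − 69.6)/(46 − 11) = 0.6, so P = 63 + 0.6Q.
Competitive equilibrium: 114 − 0.61Q = 63 + 0.6Q → Q* = 42.1488, P* = 88.2893.
A tax t gives ΔQ = t/1.21 and wedge t, so DWL = t²/2.42.
t²/2.42 = 162 → t² = 392.04 → t = 19.8.

19.8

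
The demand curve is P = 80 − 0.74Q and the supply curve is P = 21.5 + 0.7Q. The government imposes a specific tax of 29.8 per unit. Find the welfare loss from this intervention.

308.35

Competitive equilibrium: 80 − 0.74Q = 21.5 + 0.7Q → Q* = 40.625, P* = 49.9375.
With the tax, the buyer price exceeds the seller price by 29.8: (80 − 0.74Q) − (21.5 + 0.7Q) = 29.8 → Q' = 19.9306.
ΔQ = 40.625 − 19.9306 = 20.6944; the wedge equals the tax, 29.8.
Welfare loss = ½ × 20.6944 × 29.8 = 308.35.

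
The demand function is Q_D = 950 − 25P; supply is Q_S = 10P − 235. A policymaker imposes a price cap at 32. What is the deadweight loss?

In inverse form: demand P = 38 − 0.04Q, supply P = 23.5 + 0.1Q.
Competitive equilibrium: 38 − 0.04Q = 23.5 + 0.1Q → Q* = 103.5714, P* = 33.8571.
At the ceiling P = 32, quantity supplied = (32 − 23.5)/0.1 = 85.
Willingness to pay at Q' = 85: 38 − 0.04·85 = 34.6.
ΔQ = 103.5714 − 85 = 18.5714; wedge = 34.6 − 32 = 2.6.
Deadweight loss = ½ × 18.5714 × 2.6 = 24.14.

24.14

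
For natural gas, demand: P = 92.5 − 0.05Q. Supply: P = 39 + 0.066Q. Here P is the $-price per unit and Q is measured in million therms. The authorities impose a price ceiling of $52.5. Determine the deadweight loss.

Competitive equilibrium: 92.5 − 0.05Q = 39 + 0.066Q → Q* = 461.2069, P* = 69.43966.
At the ceiling P = 52.5, quantity supplied = (52.5 − 39)/0.066 = 204.54545.
Willingness to pay at Q' = 204.54545: 92.5 − 0.05·204.54545 = 82.27273.
ΔQ = 461.2069 − 204.54545 = 256.66145; wedge = 82.27273 − 52.5 = 29.77273.
The triangle = ½ × 256.66145 × 29.77273 = $3820.76 million.

$3820.76 million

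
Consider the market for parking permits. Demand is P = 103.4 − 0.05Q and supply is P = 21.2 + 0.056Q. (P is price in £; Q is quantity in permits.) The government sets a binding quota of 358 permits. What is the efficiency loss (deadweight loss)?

£9236.98

Competitive equilibrium: 103.4 − 0.05Q = 21.2 + 0.056Q → Q* = 775.4717, P* = 64.6264.
At Q = 358: demand price = 103.4 − 0.05·358 = 85.5; supply price = 21.2 + 0.056·358 = 41.248.
ΔQ = 775.4717 − 358 = 417.4717; wedge = 85.5 − 41.248 = 44.252.
Deadweight loss = ½ × 417.4717 × 44.252 = £9236.98.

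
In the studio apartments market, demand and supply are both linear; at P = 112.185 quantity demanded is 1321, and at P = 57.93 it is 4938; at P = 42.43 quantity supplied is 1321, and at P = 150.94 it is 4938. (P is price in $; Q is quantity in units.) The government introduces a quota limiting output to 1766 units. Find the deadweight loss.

$27478.59

Demand slope = (57.93 − 112.185)/(4938 − 1321) = −0.015, so P = 132 − 0.015Q.
Supply slope = (150.94 − 42.43)/(4938 − 1321) = 0.03, so P = 2.8 + 0.03Q.
Competitive equilibrium: 132 − 0.015Q = 2.8 + 0.03Q → Q* = 2871.1111, P* = 88.9333.
At Q = 1766: demand price = 132 − 0.015·1766 = 105.51; supply price = 2.8 + 0.03·1766 = 55.78.
ΔQ = 2871.1111 − 1766 = 1105.1111; wedge = 105.51 − 55.78 = 49.73.
DWL = ½ × 1105.1111 × 49.73 = $27478.59.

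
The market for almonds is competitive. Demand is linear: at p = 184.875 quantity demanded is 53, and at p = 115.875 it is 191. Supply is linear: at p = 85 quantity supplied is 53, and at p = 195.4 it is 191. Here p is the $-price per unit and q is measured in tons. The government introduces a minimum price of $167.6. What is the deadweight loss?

$1161.77

Demand slope = (115.875 − 184.875)/(191 − 53) = −0.5, so p = 211.375 − 0.5q.
Supply slope = (195.4 − 85)/(191 − 53) = 0.8, so p = 42.6 + 0.8q.
Competitive equilibrium: 211.375 − 0.5q = 42.6 + 0.8q → q* = 129.8269, p* = 146.4615.
At the floor p = 167.6, quantity demanded = (211.375 − 167.6)/0.5 = 87.55.
Sellers' marginal cost at q' = 87.55: 42.6 + 0.8·87.55 = 112.64.
Δq = 129.8269 − 87.55 = 42.2769; wedge = 167.6 − 112.64 = 54.96.
DWL = ½ × 42.2769 × 54.96 = $1161.77.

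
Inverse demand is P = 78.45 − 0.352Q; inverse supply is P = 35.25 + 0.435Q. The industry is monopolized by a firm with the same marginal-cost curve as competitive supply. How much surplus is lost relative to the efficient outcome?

Competitive equilibrium: 78.45 − 0.352Q = 35.25 + 0.435Q → Q* = 54.892, P* = 59.128.
Marginal revenue: MR = 78.45 − 0.704Q. Set MR = MC: 78.45 − 0.704Q = 35.25 + 0.435Q → Q_m = 37.928.
Price P_m = 78.45 − 0.352·37.928 = 65.0993; MC(Q_m) = 35.25 + 0.435·37.928 = 51.7487.
Competitive Q* = 54.892, so ΔQ = 16.964; wedge = 65.0993 − 51.7487 = 13.3506.
Deadweight loss = ½ × 16.964 × 13.3506 = 113.24.

113.24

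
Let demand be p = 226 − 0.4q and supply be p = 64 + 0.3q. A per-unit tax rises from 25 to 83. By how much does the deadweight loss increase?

4474.29

Competitive equilibrium: 226 − 0.4q = 64 + 0.3q → q* = 231.4286, p* = 133.4286.
For a per-unit tax t: Δq = t/0.7, so DWL = ½·t·(t/0.7) = t²/1.4.
At t = 25: DWL = 446.429. At t = 83: DWL = 4920.714.
Increase = 4920.714 − 446.429 = 4474.29.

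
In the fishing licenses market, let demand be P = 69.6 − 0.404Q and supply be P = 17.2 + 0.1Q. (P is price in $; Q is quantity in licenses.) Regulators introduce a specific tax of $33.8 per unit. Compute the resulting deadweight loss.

Competitive equilibrium: 69.6 − 0.404Q = 17.2 + 0.1Q → Q* = 103.9683, P* = 27.5968.
With the tax, the buyer price exceeds the seller price by 33.8: (69.6 − 0.404Q) − (17.2 + 0.1Q) = 33.8 → Q' = 36.9048.
ΔQ = 103.9683 − 36.9048 = 67.0635; the wedge equals the tax, 33.8.
DWL = ½ × 67.0635 × 33.8 = $1133.37.

$1133.37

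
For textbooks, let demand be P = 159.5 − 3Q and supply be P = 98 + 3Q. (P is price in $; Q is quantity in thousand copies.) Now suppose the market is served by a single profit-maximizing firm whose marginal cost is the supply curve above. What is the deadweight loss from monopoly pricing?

Competitive equilibrium: 159.5 − 3Q = 98 + 3Q → Q* = 10.25, P* = 128.75.
Marginal revenue: MR = 159.5 − 6Q. Set MR = MC: 159.5 − 6Q = 98 + 3Q → Q_m = 6.8333.
Price P_m = 159.5 − 3·6.8333 = 139.0001; MC(Q_m) = 98 + 3·6.8333 = 118.4999.
Competitive Q* = 10.25, so ΔQ = 3.4167; wedge = 139.0001 − 118.4999 = 20.5002.
DWL = ½ × 3.4167 × 20.5002 = $35.02 thousand.

$35.02 thousand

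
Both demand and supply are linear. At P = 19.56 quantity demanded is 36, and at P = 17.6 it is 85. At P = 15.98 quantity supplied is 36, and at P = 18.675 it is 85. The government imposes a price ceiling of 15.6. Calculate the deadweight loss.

94.46

Demand slope = (17.6 − 19.56)/(85 − 36) = −0.04, so P = 21 − 0.04Q.
Supply slope = (18.675 − 15.98)/(85 − 36) = 0.055, so P = 14 + 0.055Q.
Competitive equilibrium: 21 − 0.04Q = 14 + 0.055Q → Q* = 73.6842, P* = 18.0526.
At the ceiling P = 15.6, quantity supplied = (15.6 − 14)/0.055 = 29.0909.
Willingness to pay at Q' = 29.0909: 21 − 0.04·29.0909 = 19.8364.
ΔQ = 73.6842 − 29.0909 = 44.5933; wedge = 19.8364 − 15.6 = 4.2364.
The triangle = ½ × 44.5933 × 4.2364 = 94.46.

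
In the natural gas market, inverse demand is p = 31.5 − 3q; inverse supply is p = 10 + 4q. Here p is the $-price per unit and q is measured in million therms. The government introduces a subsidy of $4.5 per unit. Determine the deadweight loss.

$1.45 million

Competitive equilibrium: 31.5 − 3q = 10 + 4q → q* = 3.0714, p* = 22.2857.
The subsidy lowers effective supply by 4.5: p = 5.5 + 4q.
New quantity: 31.5 − 3q = 5.5 + 4q → q' = 3.7143.
Overproduction Δq = 3.7143 − 3.0714 = 0.6429; wedge = subsidy = 4.5.
Deadweight loss = ½ × 0.6429 × 4.5 = $1.45 million.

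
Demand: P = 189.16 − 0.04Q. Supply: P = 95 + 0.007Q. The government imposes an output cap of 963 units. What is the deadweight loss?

Competitive equilibrium: 189.16 − 0.04Q = 95 + 0.007Q → Q* = 2003.4043, P* = 109.0238.
At Q = 963: demand price = 189.16 − 0.04·963 = 150.64; supply price = 95 + 0.007·963 = 101.741.
ΔQ = 2003.4043 − 963 = 1040.4043; wedge = 150.64 − 101.741 = 48.899.
Welfare loss = ½ × 1040.4043 × 48.899 = 25437.36.

25437.36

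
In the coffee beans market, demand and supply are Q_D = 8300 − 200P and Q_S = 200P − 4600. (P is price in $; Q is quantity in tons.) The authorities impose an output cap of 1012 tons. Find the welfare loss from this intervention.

In inverse form: demand P = 41.5 − 0.005Q, supply P = 23 + 0.005Q.
Competitive equilibrium: 41.5 − 0.005Q = 23 + 0.005Q → Q* = 1850, P* = 32.25.
At Q = 1012: demand price = 41.5 − 0.005·1012 = 36.44; supply price = 23 + 0.005·1012 = 28.06.
ΔQ = 1850 − 1012 = 838; wedge = 36.44 − 28.06 = 8.38.
The triangle = ½ × 838 × 8.38 = $3511.22.

$3511.22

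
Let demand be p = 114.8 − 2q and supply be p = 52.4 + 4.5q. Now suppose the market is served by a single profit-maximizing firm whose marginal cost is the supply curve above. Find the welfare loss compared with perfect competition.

16.58

Competitive equilibrium: 114.8 − 2q = 52.4 + 4.5q → q* = 9.6, p* = 95.6.
Marginal revenue: MR = 114.8 − 4q. Set MR = MC: 114.8 − 4q = 52.4 + 4.5q → q_m = 7.3412.
Price p_m = 114.8 − 2·7.3412 = 100.1176; MC(q_m) = 52.4 + 4.5·7.3412 = 85.4354.
Competitive q* = 9.6, so Δq = 2.2588; wedge = 100.1176 − 85.4354 = 14.6822.
Welfare loss = ½ × 2.2588 × 14.6822 = 16.58.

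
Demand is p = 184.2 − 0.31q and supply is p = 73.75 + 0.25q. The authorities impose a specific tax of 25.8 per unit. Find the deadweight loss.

594.32

Competitive equilibrium: 184.2 − 0.31q = 73.75 + 0.25q → q* = 197.2321, p* = 123.058.
With the tax, the buyer price exceeds the seller price by 25.8: (184.2 − 0.31q) − (73.75 + 0.25q) = 25.8 → q' = 151.1607.
Δq = 197.2321 − 151.1607 = 46.0714; the wedge equals the tax, 25.8.
The triangle = ½ × 46.0714 × 25.8 = 594.32.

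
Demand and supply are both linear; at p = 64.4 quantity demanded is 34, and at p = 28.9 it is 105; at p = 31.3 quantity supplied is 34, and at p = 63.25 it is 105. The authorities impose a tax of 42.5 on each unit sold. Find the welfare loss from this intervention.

Demand slope = (28.9 − 64.4)/(105 − 34) = −0.5, so p = 81.4 − 0.5q.
Supply slope = (63.25 − 31.3)/(105 − 34) = 0.45, so p = 16 + 0.45q.
Competitive equilibrium: 81.4 − 0.5q = 16 + 0.45q → q* = 68.8421, p* = 46.9789.
With the tax, the buyer price exceeds the seller price by 42.5: (81.4 − 0.5q) − (16 + 0.45q) = 42.5 → q' = 24.1053.
Δq = 68.8421 − 24.1053 = 44.7368; the wedge equals the tax, 42.5.
Welfare loss = ½ × 44.7368 × 42.5 = 950.66.

950.66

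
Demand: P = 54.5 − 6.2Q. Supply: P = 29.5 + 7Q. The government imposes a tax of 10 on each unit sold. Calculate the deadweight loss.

Competitive equilibrium: 54.5 − 6.2Q = 29.5 + 7Q → Q* = 1.8939, P* = 42.7576.
With the tax, the buyer price exceeds the seller price by 10: (54.5 − 6.2Q) − (29.5 + 7Q) = 10 → Q' = 1.1364.
ΔQ = 1.8939 − 1.1364 = 0.7575; the wedge equals the tax, 10.
The triangle = ½ × 0.7575 × 10 = 3.79.

3.79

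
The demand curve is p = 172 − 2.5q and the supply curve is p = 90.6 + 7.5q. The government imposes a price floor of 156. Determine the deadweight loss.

15.138

Competitive equilibrium: 172 − 2.5q = 90.6 + 7.5q → q* = 8.14, p* = 151.65.
At the floor p = 156, quantity demanded = (172 − 156)/2.5 = 6.4.
Sellers' marginal cost at q' = 6.4: 90.6 + 7.5·6.4 = 138.6.
Δq = 8.14 − 6.4 = 1.74; wedge = 156 − 138.6 = 17.4.
Deadweight loss = ½ × 1.74 × 17.4 = 15.138.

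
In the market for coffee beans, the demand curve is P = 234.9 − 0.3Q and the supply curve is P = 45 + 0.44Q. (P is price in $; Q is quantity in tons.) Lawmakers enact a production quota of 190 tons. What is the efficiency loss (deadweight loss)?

Competitive equilibrium: 234.9 − 0.3Q = 45 + 0.44Q → Q* = 256.6216, P* = 157.9135.
At Q = 190: demand price = 234.9 − 0.3·190 = 177.9; supply price = 45 + 0.44·190 = 128.6.
ΔQ = 256.6216 − 190 = 66.6216; wedge = 177.9 − 128.6 = 49.3.
DWL = ½ × 66.6216 × 49.3 = $1642.22.

$1642.22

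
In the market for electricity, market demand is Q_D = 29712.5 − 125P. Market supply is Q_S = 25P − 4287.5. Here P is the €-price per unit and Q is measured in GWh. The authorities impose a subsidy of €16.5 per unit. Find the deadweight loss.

€2835.94

In inverse form: demand P = 237.7 − 0.008Q, supply P = 171.5 + 0.04Q.
Competitive equilibrium: 237.7 − 0.008Q = 171.5 + 0.04Q → Q* = 1379.1667, P* = 226.6667.
The subsidy lowers effective supply by 16.5: P = 155 + 0.04Q.
New quantity: 237.7 − 0.008Q = 155 + 0.04Q → Q' = 1722.9167.
Overproduction ΔQ = 1722.9167 − 1379.1667 = 343.75; wedge = subsidy = 16.5.
Deadweight loss = ½ × 343.75 × 16.5 = €2835.94.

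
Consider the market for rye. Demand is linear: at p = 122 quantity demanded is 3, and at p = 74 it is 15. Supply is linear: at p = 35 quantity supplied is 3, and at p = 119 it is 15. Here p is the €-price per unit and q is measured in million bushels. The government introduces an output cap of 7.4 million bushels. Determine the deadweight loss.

Demand slope = (74 − 122)/(15 − 3) = −4, so p = 134 − 4q.
Supply slope = (119 − 35)/(15 − 3) = 7, so p = 14 + 7q.
Competitive equilibrium: 134 − 4q = 14 + 7q → q* = 10.9091, p* = 90.3636.
At q = 7.4: demand price = 134 − 4·7.4 = 104.4; supply price = 14 + 7·7.4 = 65.8.
Δq = 10.9091 − 7.4 = 3.5091; wedge = 104.4 − 65.8 = 38.6.
Deadweight loss = ½ × 3.5091 × 38.6 = €67.73 million.

€67.73 million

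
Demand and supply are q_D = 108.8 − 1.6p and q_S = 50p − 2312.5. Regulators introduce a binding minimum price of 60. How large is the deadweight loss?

In inverse form: demand p = 68 − 0.625q, supply p = 46.25 + 0.02q.
Competitive equilibrium: 68 − 0.625q = 46.25 + 0.02q → q* = 33.7209, p* = 46.9244.
At the floor p = 60, quantity demanded = (68 − 60)/0.625 = 12.8.
Sellers' marginal cost at q' = 12.8: 46.25 + 0.02·12.8 = 46.506.
Δq = 33.7209 − 12.8 = 20.9209; wedge = 60 − 46.506 = 13.494.
Deadweight loss = ½ × 20.9209 × 13.494 = 141.15.

141.15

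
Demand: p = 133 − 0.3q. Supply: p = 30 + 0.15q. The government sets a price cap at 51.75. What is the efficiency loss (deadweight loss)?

Competitive equilibrium: 133 − 0.3q = 30 + 0.15q → q* = 228.8889, p* = 64.3333.
At the ceiling p = 51.75, quantity supplied = (51.75 − 30)/0.15 = 145.
Willingness to pay at q' = 145: 133 − 0.3·145 = 89.5.
Δq = 228.8889 − 145 = 83.8889; wedge = 89.5 − 51.75 = 37.75.
Welfare loss = ½ × 83.8889 × 37.75 = 1583.40.

1583.40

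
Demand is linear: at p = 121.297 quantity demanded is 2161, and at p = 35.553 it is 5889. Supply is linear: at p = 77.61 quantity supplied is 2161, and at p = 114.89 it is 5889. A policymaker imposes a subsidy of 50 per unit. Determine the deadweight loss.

Demand slope = (35.553 − 121.297)/(5889 − 2161) = −0.023, so p = 171 − 0.023q.
Supply slope = (114.89 − 77.61)/(5889 − 2161) = 0.01, so p = 56 + 0.01q.
Competitive equilibrium: 171 − 0.023q = 56 + 0.01q → q* = 3484.8485, p* = 90.8485.
The subsidy lowers effective supply by 50: p = 6 + 0.01q.
New quantity: 171 − 0.023q = 6 + 0.01q → q' = 5000.
Overproduction Δq = 5000 − 3484.8485 = 1515.1515; wedge = subsidy = 50.
Welfare loss = ½ × 1515.1515 × 50 = 37878.79.

37878.79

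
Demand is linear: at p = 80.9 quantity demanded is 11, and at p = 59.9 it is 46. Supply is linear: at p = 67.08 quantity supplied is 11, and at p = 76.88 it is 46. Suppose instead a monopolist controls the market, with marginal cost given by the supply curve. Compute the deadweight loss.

51.57

Demand slope = (59.9 − 80.9)/(46 − 11) = −0.6, so p = 87.5 − 0.6q.
Supply slope = (76.88 − 67.08)/(46 − 11) = 0.28, so p = 64 + 0.28q.
Competitive equilibrium: 87.5 − 0.6q = 64 + 0.28q → q* = 26.7045, p* = 71.4773.
Marginal revenue: MR = 87.5 − 1.2q. Set MR = MC: 87.5 − 1.2q = 64 + 0.28q → q_m = 15.8784.
Price p_m = 87.5 − 0.6·15.8784 = 77.973; MC(q_m) = 64 + 0.28·15.8784 = 68.446.
Competitive q* = 26.7045, so Δq = 10.8261; wedge = 77.973 − 68.446 = 9.527.
DWL = ½ × 10.8261 × 9.527 = 51.57.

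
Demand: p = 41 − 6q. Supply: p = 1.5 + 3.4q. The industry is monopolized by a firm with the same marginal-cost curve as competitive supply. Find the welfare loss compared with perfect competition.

12.60

Competitive equilibrium: 41 − 6q = 1.5 + 3.4q → q* = 4.2021, p* = 15.7872.
Marginal revenue: MR = 41 − 12q. Set MR = MC: 41 − 12q = 1.5 + 3.4q → q_m = 2.5649.
Price p_m = 41 − 6·2.5649 = 25.6106; MC(q_m) = 1.5 + 3.4·2.5649 = 10.2207.
Competitive q* = 4.2021, so Δq = 1.6372; wedge = 25.6106 − 10.2207 = 15.3899.
Deadweight loss = ½ × 1.6372 × 15.3899 = 12.60.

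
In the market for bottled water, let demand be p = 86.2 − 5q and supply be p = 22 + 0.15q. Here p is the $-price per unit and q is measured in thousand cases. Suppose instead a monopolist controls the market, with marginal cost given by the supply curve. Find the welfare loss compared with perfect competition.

$97.10 thousand

Competitive equilibrium: 86.2 − 5q = 22 + 0.15q → q* = 12.46602, p* = 23.8699.
Marginal revenue: MR = 86.2 − 10q. Set MR = MC: 86.2 − 10q = 22 + 0.15q → q_m = 6.32512.
Price p_m = 86.2 − 5·6.32512 = 54.5744; MC(q_m) = 22 + 0.15·6.32512 = 22.94877.
Competitive q* = 12.46602, so Δq = 6.1409; wedge = 54.5744 − 22.94877 = 31.62563.
Welfare loss = ½ × 6.1409 × 31.62563 = $97.10 thousand.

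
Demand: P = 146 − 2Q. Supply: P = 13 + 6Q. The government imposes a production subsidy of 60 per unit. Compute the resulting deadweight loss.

225

Competitive equilibrium: 146 − 2Q = 13 + 6Q → Q* = 16.625, P* = 112.75.
The subsidy lowers effective supply by 60: P = 6Q − 47.
New quantity: 146 − 2Q = 6Q − 47 → Q' = 24.125.
Overproduction ΔQ = 24.125 − 16.625 = 7.5; wedge = subsidy = 60.
Welfare loss = ½ × 7.5 × 60 = 225.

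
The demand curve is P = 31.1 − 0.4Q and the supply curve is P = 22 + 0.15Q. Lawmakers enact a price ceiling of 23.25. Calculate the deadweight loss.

18.55

Competitive equilibrium: 31.1 − 0.4Q = 22 + 0.15Q → Q* = 16.5455, P* = 24.4818.
At the ceiling P = 23.25, quantity supplied = (23.25 − 22)/0.15 = 8.3333.
Willingness to pay at Q' = 8.3333: 31.1 − 0.4·8.3333 = 27.7667.
ΔQ = 16.5455 − 8.3333 = 8.2122; wedge = 27.7667 − 23.25 = 4.5167.
DWL = ½ × 8.2122 × 4.5167 = 18.55.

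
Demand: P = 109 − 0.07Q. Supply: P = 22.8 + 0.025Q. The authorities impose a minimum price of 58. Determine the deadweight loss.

1518.50

Competitive equilibrium: 109 − 0.07Q = 22.8 + 0.025Q → Q* = 907.3684, P* = 45.4842.
At the floor P = 58, quantity demanded = (109 − 58)/0.07 = 728.5714.
Sellers' marginal cost at Q' = 728.5714: 22.8 + 0.025·728.5714 = 41.0143.
ΔQ = 907.3684 − 728.5714 = 178.797; wedge = 58 − 41.0143 = 16.9857.
The triangle = ½ × 178.797 × 16.9857 = 1518.50.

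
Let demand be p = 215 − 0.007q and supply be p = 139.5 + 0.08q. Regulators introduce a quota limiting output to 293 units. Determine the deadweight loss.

14372.99

Competitive equilibrium: 215 − 0.007q = 139.5 + 0.08q → q* = 867.8161, p* = 208.9253.
At q = 293: demand price = 215 − 0.007·293 = 212.949; supply price = 139.5 + 0.08·293 = 162.94.
Δq = 867.8161 − 293 = 574.8161; wedge = 212.949 − 162.94 = 50.009.
The triangle = ½ × 574.8161 × 50.009 = 14372.99.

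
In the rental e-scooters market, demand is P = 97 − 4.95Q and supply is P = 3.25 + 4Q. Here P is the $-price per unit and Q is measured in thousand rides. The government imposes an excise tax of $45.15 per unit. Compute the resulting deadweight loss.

$113.88 thousand

Competitive equilibrium: 97 − 4.95Q = 3.25 + 4Q → Q* = 10.4749, P* = 45.1494.
With the tax, the buyer price exceeds the seller price by 45.15: (97 − 4.95Q) − (3.25 + 4Q) = 45.15 → Q' = 5.4302.
ΔQ = 10.4749 − 5.4302 = 5.0447; the wedge equals the tax, 45.15.
DWL = ½ × 5.0447 × 45.15 = $113.88 thousand.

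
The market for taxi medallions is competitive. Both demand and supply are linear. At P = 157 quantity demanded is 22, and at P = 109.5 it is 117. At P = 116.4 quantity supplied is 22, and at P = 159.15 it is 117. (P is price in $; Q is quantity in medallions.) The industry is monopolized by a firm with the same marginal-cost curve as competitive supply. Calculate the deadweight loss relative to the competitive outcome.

$236.70

Demand slope = (109.5 − 157)/(117 − 22) = −0.5, so P = 168 − 0.5Q.
Supply slope = (159.15 − 116.4)/(117 − 22) = 0.45, so P = 106.5 + 0.45Q.
Competitive equilibrium: 168 − 0.5Q = 106.5 + 0.45Q → Q* = 64.7368, P* = 135.6316.
Marginal revenue: MR = 168 − Q. Set MR = MC: 168 − Q = 106.5 + 0.45Q → Q_m = 42.4138.
Price P_m = 168 − 0.5·42.4138 = 146.7931; MC(Q_m) = 106.5 + 0.45·42.4138 = 125.5862.
Competitive Q* = 64.7368, so ΔQ = 22.323; wedge = 146.7931 − 125.5862 = 21.2069.
DWL = ½ × 22.323 × 21.2069 = $236.70.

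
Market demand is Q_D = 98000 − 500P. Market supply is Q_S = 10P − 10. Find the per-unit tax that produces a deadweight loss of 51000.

102

In inverse form: demand P = 196 − 0.002Q, supply P = 1 + 0.1Q.
Competitive equilibrium: 196 − 0.002Q = 1 + 0.1Q → Q* = 1911.7647, P* = 192.1765.
A tax t gives ΔQ = t/0.102 and wedge t, so DWL = t²/0.204.
t²/0.204 = 51000 → t² = 10404 → t = 102.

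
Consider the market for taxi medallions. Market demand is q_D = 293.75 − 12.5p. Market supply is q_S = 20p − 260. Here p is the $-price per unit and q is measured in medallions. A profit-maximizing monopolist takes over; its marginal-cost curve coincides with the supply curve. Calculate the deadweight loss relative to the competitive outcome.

$61.54

In inverse form: demand p = 23.5 − 0.08q, supply p = 13 + 0.05q.
Competitive equilibrium: 23.5 − 0.08q = 13 + 0.05q → q* = 80.7692, p* = 17.0385.
Marginal revenue: MR = 23.5 − 0.16q. Set MR = MC: 23.5 − 0.16q = 13 + 0.05q → q_m = 50.
Price p_m = 23.5 − 0.08·50 = 19.5; MC(q_m) = 13 + 0.05·50 = 15.5.
Competitive q* = 80.7692, so Δq = 30.7692; wedge = 19.5 − 15.5 = 4.
Welfare loss = ½ × 30.7692 × 4 = $61.54.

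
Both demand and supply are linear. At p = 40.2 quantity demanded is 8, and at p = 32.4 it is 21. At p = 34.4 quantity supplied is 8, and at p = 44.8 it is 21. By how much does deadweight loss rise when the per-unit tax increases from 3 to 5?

Demand slope = (32.4 − 40.2)/(21 − 8) = −0.6, so p = 45 − 0.6q.
Supply slope = (44.8 − 34.4)/(21 − 8) = 0.8, so p = 28 + 0.8q.
Competitive equilibrium: 45 − 0.6q = 28 + 0.8q → q* = 12.1429, p* = 37.7143.
For a per-unit tax t: Δq = t/1.4, so DWL = ½·t·(t/1.4) = t²/2.8.
At t = 3: DWL = 3.2143. At t = 5: DWL = 8.9286.
Increase = 8.9286 − 3.2143 = 5.71.

5.71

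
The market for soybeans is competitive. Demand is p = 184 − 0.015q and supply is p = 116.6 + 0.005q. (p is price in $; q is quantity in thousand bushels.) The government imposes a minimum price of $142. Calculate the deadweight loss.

Competitive equilibrium: 184 − 0.015q = 116.6 + 0.005q → q* = 3370, p* = 133.45.
At the floor p = 142, quantity demanded = (184 − 142)/0.015 = 2800.
Sellers' marginal cost at q' = 2800: 116.6 + 0.005·2800 = 130.6.
Δq = 3370 − 2800 = 570; wedge = 142 − 130.6 = 11.4.
The triangle = ½ × 570 × 11.4 = $3249 thousand.

$3249 thousand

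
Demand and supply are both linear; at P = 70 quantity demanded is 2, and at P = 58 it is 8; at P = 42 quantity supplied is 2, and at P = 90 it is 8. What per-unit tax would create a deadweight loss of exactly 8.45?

Demand slope = (58 − 70)/(8 − 2) = −2, so P = 74 − 2Q.
Supply slope = (90 − 42)/(8 − 2) = 8, so P = 26 + 8Q.
Competitive equilibrium: 74 − 2Q = 26 + 8Q → Q* = 4.8, P* = 64.4.
A tax t gives ΔQ = t/10 and wedge t, so DWL = t²/20.
t²/20 = 8.45 → t² = 169 → t = 13.

13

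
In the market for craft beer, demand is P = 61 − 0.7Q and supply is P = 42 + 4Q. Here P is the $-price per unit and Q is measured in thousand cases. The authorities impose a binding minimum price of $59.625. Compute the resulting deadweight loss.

Competitive equilibrium: 61 − 0.7Q = 42 + 4Q → Q* = 4.0426, P* = 58.1702.
At the floor P = 59.625, quantity demanded = (61 − 59.625)/0.7 = 1.9643.
Sellers' marginal cost at Q' = 1.9643: 42 + 4·1.9643 = 49.8572.
ΔQ = 4.0426 − 1.9643 = 2.0783; wedge = 59.625 − 49.8572 = 9.7678.
DWL = ½ × 2.0783 × 9.7678 = $10.15 thousand.

$10.15 thousand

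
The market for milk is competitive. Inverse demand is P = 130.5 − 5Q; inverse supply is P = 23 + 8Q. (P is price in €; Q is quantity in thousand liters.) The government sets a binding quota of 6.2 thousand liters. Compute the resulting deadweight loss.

Competitive equilibrium: 130.5 − 5Q = 23 + 8Q → Q* = 8.2692, P* = 89.1538.
At Q = 6.2: demand price = 130.5 − 5·6.2 = 99.5; supply price = 23 + 8·6.2 = 72.6.
ΔQ = 8.2692 − 6.2 = 2.0692; wedge = 99.5 − 72.6 = 26.9.
The triangle = ½ × 2.0692 × 26.9 = €27.83 thousand.

€27.83 thousand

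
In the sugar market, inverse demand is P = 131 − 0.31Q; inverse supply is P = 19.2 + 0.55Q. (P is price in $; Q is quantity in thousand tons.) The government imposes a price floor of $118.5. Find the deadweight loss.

Competitive equilibrium: 131 − 0.31Q = 19.2 + 0.55Q → Q* = 130, P* = 90.7.
At the floor P = 118.5, quantity demanded = (131 − 118.5)/0.31 = 40.3226.
Sellers' marginal cost at Q' = 40.3226: 19.2 + 0.55·40.3226 = 41.3774.
ΔQ = 130 − 40.3226 = 89.6774; wedge = 118.5 − 41.3774 = 77.1226.
The triangle = ½ × 89.6774 × 77.1226 = $3458.08 thousand.

$3458.08 thousand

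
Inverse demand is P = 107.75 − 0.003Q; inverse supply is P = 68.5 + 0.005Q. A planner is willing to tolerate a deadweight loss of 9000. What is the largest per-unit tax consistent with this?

Competitive equilibrium: 107.75 − 0.003Q = 68.5 + 0.005Q → Q* = 4906.25, P* = 93.0313.
A tax t gives ΔQ = t/0.008 and wedge t, so DWL = t²/0.016.
t²/0.016 = 9000 → t² = 144 → t = 12.

12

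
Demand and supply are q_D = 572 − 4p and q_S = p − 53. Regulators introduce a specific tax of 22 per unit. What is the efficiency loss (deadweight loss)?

In inverse form: demand p = 143 − 0.25q, supply p = 53 + q.
Competitive equilibrium: 143 − 0.25q = 53 + q → q* = 72, p* = 125.
With the tax, the buyer price exceeds the seller price by 22: (143 − 0.25q) − (53 + q) = 22 → q' = 54.4.
Δq = 72 − 54.4 = 17.6; the wedge equals the tax, 22.
Deadweight loss = ½ × 17.6 × 22 = 193.60.

193.60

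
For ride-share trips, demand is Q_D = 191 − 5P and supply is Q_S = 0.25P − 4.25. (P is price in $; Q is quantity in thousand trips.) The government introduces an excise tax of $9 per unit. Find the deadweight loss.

$9.64 thousand

In inverse form: demand P = 38.2 − 0.2Q, supply P = 17 + 4Q.
Competitive equilibrium: 38.2 − 0.2Q = 17 + 4Q → Q* = 5.0476, P* = 37.1905.
With the tax, the buyer price exceeds the seller price by 9: (38.2 − 0.2Q) − (17 + 4Q) = 9 → Q' = 2.9048.
ΔQ = 5.0476 − 2.9048 = 2.1428; the wedge equals the tax, 9.
DWL = ½ × 2.1428 × 9 = $9.64 thousand.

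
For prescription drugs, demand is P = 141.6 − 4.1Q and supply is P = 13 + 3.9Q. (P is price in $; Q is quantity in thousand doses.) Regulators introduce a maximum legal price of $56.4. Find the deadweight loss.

Competitive equilibrium: 141.6 − 4.1Q = 13 + 3.9Q → Q* = 16.075, P* = 75.6925.
At the ceiling P = 56.4, quantity supplied = (56.4 − 13)/3.9 = 11.1282.
Willingness to pay at Q' = 11.1282: 141.6 − 4.1·11.1282 = 95.9744.
ΔQ = 16.075 − 11.1282 = 4.9468; wedge = 95.9744 − 56.4 = 39.5744.
Welfare loss = ½ × 4.9468 × 39.5744 = $97.88 thousand.

$97.88 thousand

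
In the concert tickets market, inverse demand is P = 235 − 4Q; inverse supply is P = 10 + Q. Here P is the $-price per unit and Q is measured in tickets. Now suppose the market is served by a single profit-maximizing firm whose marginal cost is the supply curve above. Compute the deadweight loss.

$1000

Competitive equilibrium: 235 − 4Q = 10 + Q → Q* = 45, P* = 55.
Marginal revenue: MR = 235 − 8Q. Set MR = MC: 235 − 8Q = 10 + Q → Q_m = 25.
Price P_m = 235 − 4·25 = 135; MC(Q_m) = 10 + 1·25 = 35.
Competitive Q* = 45, so ΔQ = 20; wedge = 135 − 35 = 100.
The triangle = ½ × 20 × 100 = $1000.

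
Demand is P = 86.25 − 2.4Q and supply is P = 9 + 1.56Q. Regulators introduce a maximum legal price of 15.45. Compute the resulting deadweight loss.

467.93

Competitive equilibrium: 86.25 − 2.4Q = 9 + 1.56Q → Q* = 19.5076, P* = 39.4318.
At the ceiling P = 15.45, quantity supplied = (15.45 − 9)/1.56 = 4.1346.
Willingness to pay at Q' = 4.1346: 86.25 − 2.4·4.1346 = 76.327.
ΔQ = 19.5076 − 4.1346 = 15.373; wedge = 76.327 − 15.45 = 60.877.
The triangle = ½ × 15.373 × 60.877 = 467.93.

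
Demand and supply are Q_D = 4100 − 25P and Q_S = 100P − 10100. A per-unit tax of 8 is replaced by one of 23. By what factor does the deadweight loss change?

8.266

In inverse form: demand P = 164 − 0.04Q, supply P = 101 + 0.01Q.
Competitive equilibrium: 164 − 0.04Q = 101 + 0.01Q → Q* = 1260, P* = 113.6.
For a per-unit tax t: ΔQ = t/0.05, so DWL = ½·t·(t/0.05) = t²/0.1.
At t = 8: DWL = 640. At t = 23: DWL = 5290.
Ratio = (23/8)² = 8.266.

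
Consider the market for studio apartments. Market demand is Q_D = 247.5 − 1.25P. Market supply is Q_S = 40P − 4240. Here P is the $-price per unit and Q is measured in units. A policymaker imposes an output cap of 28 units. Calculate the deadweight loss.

$2877.10

In inverse form: demand P = 198 − 0.8Q, supply P = 106 + 0.025Q.
Competitive equilibrium: 198 − 0.8Q = 106 + 0.025Q → Q* = 111.5152, P* = 108.7879.
At Q = 28: demand price = 198 − 0.8·28 = 175.6; supply price = 106 + 0.025·28 = 106.7.
ΔQ = 111.5152 − 28 = 83.5152; wedge = 175.6 − 106.7 = 68.9.
The triangle = ½ × 83.5152 × 68.9 = $2877.10.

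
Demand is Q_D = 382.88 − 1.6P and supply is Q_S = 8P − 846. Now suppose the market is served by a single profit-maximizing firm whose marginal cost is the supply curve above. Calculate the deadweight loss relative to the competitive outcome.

In inverse form: demand P = 239.3 − 0.625Q, supply P = 105.75 + 0.125Q.
Competitive equilibrium: 239.3 − 0.625Q = 105.75 + 0.125Q → Q* = 178.0667, P* = 128.0083.
Marginal revenue: MR = 239.3 − 1.25Q. Set MR = MC: 239.3 − 1.25Q = 105.75 + 0.125Q → Q_m = 97.1273.
Price P_m = 239.3 − 0.625·97.1273 = 178.5954; MC(Q_m) = 105.75 + 0.125·97.1273 = 117.8909.
Competitive Q* = 178.0667, so ΔQ = 80.9394; wedge = 178.5954 − 117.8909 = 60.7045.
Deadweight loss = ½ × 80.9394 × 60.7045 = 2456.69.

2456.69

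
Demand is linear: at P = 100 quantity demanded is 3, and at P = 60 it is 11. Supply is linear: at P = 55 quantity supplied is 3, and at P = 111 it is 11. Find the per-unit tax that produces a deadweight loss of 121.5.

Demand slope = (60 − 100)/(11 − 3) = −5, so P = 115 − 5Q.
Supply slope = (111 − 55)/(11 − 3) = 7, so P = 34 + 7Q.
Competitive equilibrium: 115 − 5Q = 34 + 7Q → Q* = 6.75, P* = 81.25.
A tax t gives ΔQ = t/12 and wedge t, so DWL = t²/24.
t²/24 = 121.5 → t² = 2916 → t = 54.

54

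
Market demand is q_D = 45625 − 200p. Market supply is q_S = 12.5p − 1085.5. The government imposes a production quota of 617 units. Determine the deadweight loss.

In inverse form: demand p = 228.125 − 0.005q, supply p = 86.84 + 0.08q.
Competitive equilibrium: 228.125 − 0.005q = 86.84 + 0.08q → q* = 1662.1765, p* = 219.8141.
At q = 617: demand price = 228.125 − 0.005·617 = 225.04; supply price = 86.84 + 0.08·617 = 136.2.
Δq = 1662.1765 − 617 = 1045.1765; wedge = 225.04 − 136.2 = 88.84.
DWL = ½ × 1045.1765 × 88.84 = 46426.74.

46426.74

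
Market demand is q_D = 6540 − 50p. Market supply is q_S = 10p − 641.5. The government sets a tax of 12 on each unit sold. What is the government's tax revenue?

In inverse form: demand p = 130.8 − 0.02q, supply p = 64.15 + 0.1q.
Competitive equilibrium: 130.8 − 0.02q = 64.15 + 0.1q → q* = 555.4167, p* = 119.6917.
With the tax, the buyer price exceeds the seller price by 12: (130.8 − 0.02q) − (64.15 + 0.1q) = 12 → q' = 455.4167.
Tax revenue = 12 × 455.4167 = 5465.

5465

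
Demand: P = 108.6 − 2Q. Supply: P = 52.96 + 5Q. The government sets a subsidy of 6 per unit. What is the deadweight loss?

Competitive equilibrium: 108.6 − 2Q = 52.96 + 5Q → Q* = 7.9486, P* = 92.7029.
The subsidy lowers effective supply by 6: P = 46.96 + 5Q.
New quantity: 108.6 − 2Q = 46.96 + 5Q → Q' = 8.8057.
Overproduction ΔQ = 8.8057 − 7.9486 = 0.8571; wedge = subsidy = 6.
DWL = ½ × 0.8571 × 6 = 2.57.

2.57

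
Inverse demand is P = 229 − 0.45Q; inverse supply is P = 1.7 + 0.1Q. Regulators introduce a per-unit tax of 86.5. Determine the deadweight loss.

Competitive equilibrium: 229 − 0.45Q = 1.7 + 0.1Q → Q* = 413.27273, P* = 43.02727.
With the tax, the buyer price exceeds the seller price by 86.5: (229 − 0.45Q) − (1.7 + 0.1Q) = 86.5 → Q' = 256.
ΔQ = 413.27273 − 256 = 157.27273; the wedge equals the tax, 86.5.
DWL = ½ × 157.27273 × 86.5 = 6802.05.

6802.05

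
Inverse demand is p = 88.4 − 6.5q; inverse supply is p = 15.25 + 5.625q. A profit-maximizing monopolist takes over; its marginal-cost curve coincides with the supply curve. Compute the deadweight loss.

Competitive equilibrium: 88.4 − 6.5q = 15.25 + 5.625q → q* = 6.033, p* = 49.1856.
Marginal revenue: MR = 88.4 − 13q. Set MR = MC: 88.4 − 13q = 15.25 + 5.625q → q_m = 3.9275.
Price p_m = 88.4 − 6.5·3.9275 = 62.8713; MC(q_m) = 15.25 + 5.625·3.9275 = 37.3422.
Competitive q* = 6.033, so Δq = 2.1055; wedge = 62.8713 − 37.3422 = 25.5291.
DWL = ½ × 2.1055 × 25.5291 = 26.88.

26.88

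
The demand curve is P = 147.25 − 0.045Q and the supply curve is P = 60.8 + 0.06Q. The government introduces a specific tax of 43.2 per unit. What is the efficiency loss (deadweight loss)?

Competitive equilibrium: 147.25 − 0.045Q = 60.8 + 0.06Q → Q* = 823.3333, P* = 110.2.
With the tax, the buyer price exceeds the seller price by 43.2: (147.25 − 0.045Q) − (60.8 + 0.06Q) = 43.2 → Q' = 411.9048.
ΔQ = 823.3333 − 411.9048 = 411.4285; the wedge equals the tax, 43.2.
Deadweight loss = ½ × 411.4285 × 43.2 = 8886.86.

8886.86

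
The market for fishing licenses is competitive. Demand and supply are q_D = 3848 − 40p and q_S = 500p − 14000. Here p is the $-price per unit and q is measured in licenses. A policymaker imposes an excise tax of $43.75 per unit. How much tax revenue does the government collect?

In inverse form: demand p = 96.2 − 0.025q, supply p = 28 + 0.002q.
Competitive equilibrium: 96.2 − 0.025q = 28 + 0.002q → q* = 2525.9259, p* = 33.0519.
With the tax, the buyer price exceeds the seller price by 43.75: (96.2 − 0.025q) − (28 + 0.002q) = 43.75 → q' = 905.5556.
Tax revenue = 43.75 × 905.5556 = $39618.06.

$39618.06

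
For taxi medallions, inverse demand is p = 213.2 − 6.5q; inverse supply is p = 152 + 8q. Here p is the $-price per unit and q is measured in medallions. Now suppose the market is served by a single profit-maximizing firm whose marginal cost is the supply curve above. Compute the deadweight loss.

$12.37

Competitive equilibrium: 213.2 − 6.5q = 152 + 8q → q* = 4.2207, p* = 185.7655.
Marginal revenue: MR = 213.2 − 13q. Set MR = MC: 213.2 − 13q = 152 + 8q → q_m = 2.9143.
Price p_m = 213.2 − 6.5·2.9143 = 194.2571; MC(q_m) = 152 + 8·2.9143 = 175.3144.
Competitive q* = 4.2207, so Δq = 1.3064; wedge = 194.2571 − 175.3144 = 18.9427.
Deadweight loss = ½ × 1.3064 × 18.9427 = $12.37.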